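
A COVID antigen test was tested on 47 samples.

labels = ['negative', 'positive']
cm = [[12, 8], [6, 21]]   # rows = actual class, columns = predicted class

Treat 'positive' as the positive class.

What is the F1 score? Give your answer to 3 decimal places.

Precision = TP/(TP+FP) = 21/29 = 0.7241
Recall = TP/(TP+FN) = 21/27 = 0.7778
F1 = 2·TP/(2·TP+FP+FN) = 42/56 = 0.750

0.750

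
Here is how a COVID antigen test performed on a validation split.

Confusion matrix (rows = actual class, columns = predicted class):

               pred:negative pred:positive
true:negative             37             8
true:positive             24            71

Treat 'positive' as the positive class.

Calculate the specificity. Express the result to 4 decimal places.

0.8222

Specificity = TN/(TN+FP) = 37/(37+8) = 0.8222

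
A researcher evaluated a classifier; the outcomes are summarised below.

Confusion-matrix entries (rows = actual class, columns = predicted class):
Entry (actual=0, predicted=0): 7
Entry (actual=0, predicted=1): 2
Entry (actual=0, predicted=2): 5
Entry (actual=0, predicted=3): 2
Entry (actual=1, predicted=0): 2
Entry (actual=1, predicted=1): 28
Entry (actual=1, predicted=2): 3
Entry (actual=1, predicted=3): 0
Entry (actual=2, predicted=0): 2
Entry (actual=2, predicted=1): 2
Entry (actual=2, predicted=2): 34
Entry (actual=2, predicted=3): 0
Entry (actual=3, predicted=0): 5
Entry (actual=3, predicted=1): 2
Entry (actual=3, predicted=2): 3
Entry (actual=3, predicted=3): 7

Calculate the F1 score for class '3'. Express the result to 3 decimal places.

Take TP from the diagonal, FP from the rest of the '3' prediction marginal, FN from the rest of the '3' actual marginal.
F1 score = 2·TP/(2·TP+FP+FN).
3: TP=7, FP=2+0+0=2, FN=5+2+3=10 → 14/26 = 0.5385

0.538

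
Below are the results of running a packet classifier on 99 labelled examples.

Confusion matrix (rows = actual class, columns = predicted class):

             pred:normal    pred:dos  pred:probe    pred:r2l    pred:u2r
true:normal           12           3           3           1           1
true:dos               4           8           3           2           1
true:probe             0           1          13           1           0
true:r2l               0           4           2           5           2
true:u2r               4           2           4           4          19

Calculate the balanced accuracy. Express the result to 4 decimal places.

0.5743

Balanced accuracy = mean of per-class recall.
  normal: recall = 12/20 = 0.60000
  dos: recall = 8/18 = 0.44444
  probe: recall = 13/15 = 0.86667
  r2l: recall = 5/13 = 0.38462
  u2r: recall = 19/33 = 0.57576
Mean = (0.60000 + 0.44444 + 0.86667 + 0.38462 + 0.57576) / 5 = 0.5743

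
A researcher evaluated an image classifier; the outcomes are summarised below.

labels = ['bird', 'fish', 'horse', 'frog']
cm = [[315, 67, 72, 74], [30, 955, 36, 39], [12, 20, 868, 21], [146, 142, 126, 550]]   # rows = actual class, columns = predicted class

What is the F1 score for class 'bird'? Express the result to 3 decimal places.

Treat 'bird' as positive and all other classes as negative.
F1 score = 2·TP/(2·TP+FP+FN).
bird: TP=315, FP=30+12+146=188, FN=67+72+74=213 → 630/1031 = 0.6111

0.611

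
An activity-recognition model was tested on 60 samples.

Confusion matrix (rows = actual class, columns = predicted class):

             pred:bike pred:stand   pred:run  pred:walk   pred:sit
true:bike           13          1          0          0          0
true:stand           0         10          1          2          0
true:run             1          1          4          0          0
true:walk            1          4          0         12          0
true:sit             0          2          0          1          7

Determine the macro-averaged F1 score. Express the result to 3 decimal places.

0.769

Per-class F1 score (2·TP/(2·TP+FP+FN)):
  bike: TP=13, FP=0+1+1+0=2, FN=1+0+0+0=1 → 26/29 = 0.8966
  stand: TP=10, FP=1+1+4+2=8, FN=0+1+2+0=3 → 20/31 = 0.6452
  run: TP=4, FP=0+1+0+0=1, FN=1+1+0+0=2 → 8/11 = 0.7273
  walk: TP=12, FP=0+2+0+1=3, FN=1+4+0+0=5 → 24/32 = 0.7500
  sit: TP=7, FP=0+0+0+0=0, FN=0+2+0+1=3 → 14/17 = 0.8235
Macro-F1 score = mean = (0.8966 + 0.6452 + 0.7273 + 0.7500 + 0.8235) / 5 = 0.769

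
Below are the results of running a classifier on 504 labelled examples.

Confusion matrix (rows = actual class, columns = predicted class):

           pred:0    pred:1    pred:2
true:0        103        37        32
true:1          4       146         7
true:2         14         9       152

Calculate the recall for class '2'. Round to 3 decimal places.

0.869

recall = TP/(TP+FN).
2: TP=152, FN=14+9=23 → 152/175 = 0.8686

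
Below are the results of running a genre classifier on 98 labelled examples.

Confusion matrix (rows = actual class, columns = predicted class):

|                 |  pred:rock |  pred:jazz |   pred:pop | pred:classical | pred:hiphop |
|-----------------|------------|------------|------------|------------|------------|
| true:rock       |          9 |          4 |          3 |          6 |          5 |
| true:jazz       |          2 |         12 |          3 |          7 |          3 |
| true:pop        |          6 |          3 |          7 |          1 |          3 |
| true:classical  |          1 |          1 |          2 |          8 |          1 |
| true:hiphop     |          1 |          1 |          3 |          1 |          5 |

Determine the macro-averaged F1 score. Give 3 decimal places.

0.412

Per-class F1 score (2·TP/(2·TP+FP+FN)):
  rock: TP=9, FP=2+6+1+1=10, FN=4+3+6+5=18 → 18/46 = 0.3913
  jazz: TP=12, FP=4+3+1+1=9, FN=2+3+7+3=15 → 24/48 = 0.5000
  pop: TP=7, FP=3+3+2+3=11, FN=6+3+1+3=13 → 14/38 = 0.3684
  classical: TP=8, FP=6+7+1+1=15, FN=1+1+2+1=5 → 16/36 = 0.4444
  hiphop: TP=5, FP=5+3+3+1=12, FN=1+1+3+1=6 → 10/28 = 0.3571
Macro-F1 score = mean = (0.3913 + 0.5000 + 0.3684 + 0.4444 + 0.3571) / 5 = 0.412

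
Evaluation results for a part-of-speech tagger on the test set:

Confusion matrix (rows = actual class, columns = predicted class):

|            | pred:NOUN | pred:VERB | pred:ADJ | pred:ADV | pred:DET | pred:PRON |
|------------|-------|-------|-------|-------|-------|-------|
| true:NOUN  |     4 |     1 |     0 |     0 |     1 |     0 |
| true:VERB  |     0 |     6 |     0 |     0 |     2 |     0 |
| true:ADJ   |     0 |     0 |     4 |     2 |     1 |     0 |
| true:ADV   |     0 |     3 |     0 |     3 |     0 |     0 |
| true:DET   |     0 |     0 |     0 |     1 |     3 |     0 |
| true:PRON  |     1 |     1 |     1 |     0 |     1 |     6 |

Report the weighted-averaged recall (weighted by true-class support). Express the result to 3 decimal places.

Per-class recall (TP/(TP+FN)):
  NOUN: TP=4, FN=1+0+0+1+0=2 → 4/6 = 0.6667
  VERB: TP=6, FN=0+0+0+2+0=2 → 6/8 = 0.7500
  ADJ: TP=4, FN=0+0+2+1+0=3 → 4/7 = 0.5714
  ADV: TP=3, FN=0+3+0+0+0=3 → 3/6 = 0.5000
  DET: TP=3, FN=0+0+0+1+0=1 → 3/4 = 0.7500
  PRON: TP=6, FN=1+1+1+0+1=4 → 6/10 = 0.6000
Weighted-recall = Σ (supportᵢ/N)·recallᵢ with N=41: (6/41)·0.6667 + (8/41)·0.7500 + (7/41)·0.5714 + (6/41)·0.5000 + (4/41)·0.7500 + (10/41)·0.6000 = 0.634

0.634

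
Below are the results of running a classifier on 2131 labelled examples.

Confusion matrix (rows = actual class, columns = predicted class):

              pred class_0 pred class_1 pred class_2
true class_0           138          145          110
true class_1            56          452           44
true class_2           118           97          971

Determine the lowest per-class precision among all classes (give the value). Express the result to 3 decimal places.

Per-class precision (TP/(TP+FP)):
  class_0: TP=138, FP=56+118=174 → 138/312 = 0.4423
  class_1: TP=452, FP=145+97=242 → 452/694 = 0.6513
  class_2: TP=971, FP=110+44=154 → 971/1125 = 0.8631
Lowest is class 'class_0' with precision = 0.442.

0.442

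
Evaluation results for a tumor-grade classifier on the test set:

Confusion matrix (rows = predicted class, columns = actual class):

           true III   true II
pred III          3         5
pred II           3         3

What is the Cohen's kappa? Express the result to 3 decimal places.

Observed agreement pₒ = trace/N = 6/14 = 0.4286
Expected agreement pₑ = Σ (rowᵢ·colᵢ)/N² = (6·8 + 8·6)/14² = 0.4898
κ = (pₒ − pₑ)/(1 − pₑ) = (0.4286 − 0.4898)/(1 − 0.4898) = -0.120

-0.120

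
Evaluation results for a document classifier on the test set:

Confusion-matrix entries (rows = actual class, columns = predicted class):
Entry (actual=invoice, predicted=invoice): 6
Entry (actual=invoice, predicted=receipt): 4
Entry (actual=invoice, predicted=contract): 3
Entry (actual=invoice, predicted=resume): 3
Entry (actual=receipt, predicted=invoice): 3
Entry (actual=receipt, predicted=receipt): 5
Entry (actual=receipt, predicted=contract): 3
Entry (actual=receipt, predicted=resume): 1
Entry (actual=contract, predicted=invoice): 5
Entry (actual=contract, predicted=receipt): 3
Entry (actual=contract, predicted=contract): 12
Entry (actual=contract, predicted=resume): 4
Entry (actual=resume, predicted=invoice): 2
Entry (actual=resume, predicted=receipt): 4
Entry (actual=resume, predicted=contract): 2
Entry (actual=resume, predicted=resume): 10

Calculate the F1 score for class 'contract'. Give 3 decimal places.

0.545

F1 score = 2·TP/(2·TP+FP+FN).
contract: TP=12, FP=3+3+2=8, FN=5+3+4=12 → 24/44 = 0.5455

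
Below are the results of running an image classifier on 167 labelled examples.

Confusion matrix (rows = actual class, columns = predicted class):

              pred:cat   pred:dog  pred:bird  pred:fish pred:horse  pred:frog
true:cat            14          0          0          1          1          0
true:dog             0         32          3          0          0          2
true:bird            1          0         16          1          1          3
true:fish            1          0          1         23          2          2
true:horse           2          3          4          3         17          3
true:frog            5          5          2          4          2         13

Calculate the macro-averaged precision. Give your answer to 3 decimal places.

Per-class precision (TP/(TP+FP)):
  cat: TP=14, FP=0+1+1+2+5=9 → 14/23 = 0.6087
  dog: TP=32, FP=0+0+0+3+5=8 → 32/40 = 0.8000
  bird: TP=16, FP=0+3+1+4+2=10 → 16/26 = 0.6154
  fish: TP=23, FP=1+0+1+3+4=9 → 23/32 = 0.7188
  horse: TP=17, FP=1+0+1+2+2=6 → 17/23 = 0.7391
  frog: TP=13, FP=0+2+3+2+3=10 → 13/23 = 0.5652
Macro-precision = mean = (0.6087 + 0.8000 + 0.6154 + 0.7188 + 0.7391 + 0.5652) / 6 = 0.675

0.675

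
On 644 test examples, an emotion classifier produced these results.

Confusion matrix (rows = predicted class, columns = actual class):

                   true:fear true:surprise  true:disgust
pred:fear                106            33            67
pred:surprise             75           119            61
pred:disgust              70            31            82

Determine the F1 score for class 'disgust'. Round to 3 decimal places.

Take TP from the diagonal, FP from the rest of the 'disgust' prediction marginal, FN from the rest of the 'disgust' actual marginal.
F1 score = 2·TP/(2·TP+FP+FN).
disgust: TP=82, FP=70+31=101, FN=67+61=128 → 164/393 = 0.4173

0.417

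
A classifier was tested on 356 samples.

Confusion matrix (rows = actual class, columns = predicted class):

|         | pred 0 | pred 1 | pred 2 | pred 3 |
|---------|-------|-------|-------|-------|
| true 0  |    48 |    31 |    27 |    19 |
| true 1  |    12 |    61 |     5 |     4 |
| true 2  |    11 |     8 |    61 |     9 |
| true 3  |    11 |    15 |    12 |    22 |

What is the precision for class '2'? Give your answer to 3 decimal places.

0.581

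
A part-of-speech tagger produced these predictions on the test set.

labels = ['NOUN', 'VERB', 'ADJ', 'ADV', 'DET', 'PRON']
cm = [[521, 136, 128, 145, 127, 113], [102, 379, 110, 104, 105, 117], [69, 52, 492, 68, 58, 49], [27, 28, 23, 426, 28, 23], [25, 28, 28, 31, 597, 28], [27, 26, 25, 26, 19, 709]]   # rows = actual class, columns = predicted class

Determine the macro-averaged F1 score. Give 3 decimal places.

0.623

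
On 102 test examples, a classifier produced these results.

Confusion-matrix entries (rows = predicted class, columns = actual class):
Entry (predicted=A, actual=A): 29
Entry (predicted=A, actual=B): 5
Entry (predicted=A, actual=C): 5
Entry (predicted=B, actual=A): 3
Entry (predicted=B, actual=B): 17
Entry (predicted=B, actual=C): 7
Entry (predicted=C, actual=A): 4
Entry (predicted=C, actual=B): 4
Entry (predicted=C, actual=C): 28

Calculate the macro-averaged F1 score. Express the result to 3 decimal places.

Per-class F1 score (2·TP/(2·TP+FP+FN)):
  A: TP=29, FP=5+5=10, FN=3+4=7 → 58/75 = 0.7733
  B: TP=17, FP=3+7=10, FN=5+4=9 → 34/53 = 0.6415
  C: TP=28, FP=4+4=8, FN=5+7=12 → 56/76 = 0.7368
Macro-F1 score = mean = (0.7733 + 0.6415 + 0.7368) / 3 = 0.717

0.717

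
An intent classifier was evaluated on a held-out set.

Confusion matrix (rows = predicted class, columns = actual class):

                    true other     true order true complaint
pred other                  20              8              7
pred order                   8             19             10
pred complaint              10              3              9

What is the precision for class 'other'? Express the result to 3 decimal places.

0.571

Treat 'other' as positive and all other classes as negative.
precision = TP/(TP+FP).
other: TP=20, FP=8+7=15 → 20/35 = 0.5714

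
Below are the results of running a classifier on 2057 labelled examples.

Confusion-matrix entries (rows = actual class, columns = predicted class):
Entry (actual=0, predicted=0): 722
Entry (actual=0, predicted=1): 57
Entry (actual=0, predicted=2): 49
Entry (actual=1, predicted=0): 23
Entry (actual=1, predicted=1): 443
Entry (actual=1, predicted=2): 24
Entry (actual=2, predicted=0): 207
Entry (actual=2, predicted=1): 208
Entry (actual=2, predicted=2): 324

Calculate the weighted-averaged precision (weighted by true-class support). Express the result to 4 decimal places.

Per-class precision (TP/(TP+FP)):
  0: TP=722, FP=23+207=230 → 722/952 = 0.75840
  1: TP=443, FP=57+208=265 → 443/708 = 0.62571
  2: TP=324, FP=49+24=73 → 324/397 = 0.81612
Weighted-precision = Σ (supportᵢ/N)·precisionᵢ with N=2057: (828/2057)·0.75840 + (490/2057)·0.62571 + (739/2057)·0.81612 = 0.7475

0.7475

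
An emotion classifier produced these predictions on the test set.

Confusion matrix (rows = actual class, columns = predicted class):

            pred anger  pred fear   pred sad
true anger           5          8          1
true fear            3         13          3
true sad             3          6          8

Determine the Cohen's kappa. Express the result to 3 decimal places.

0.263

Observed agreement pₒ = trace/N = 26/50 = 0.5200
Expected agreement pₑ = Σ (rowᵢ·colᵢ)/N² = (14·11 + 19·27 + 17·12)/50² = 0.3484
κ = (pₒ − pₑ)/(1 − pₑ) = (0.5200 − 0.3484)/(1 − 0.3484) = 0.263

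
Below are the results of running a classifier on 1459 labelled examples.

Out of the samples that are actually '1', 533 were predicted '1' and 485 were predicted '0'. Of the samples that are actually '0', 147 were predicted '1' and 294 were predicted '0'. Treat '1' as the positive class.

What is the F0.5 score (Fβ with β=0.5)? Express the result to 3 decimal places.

0.713

Fβ = (1+β²)·TP / ((1+β²)·TP + β²·FN + FP), with β²=1/4
= 1.25·533 / (1.25·533 + 0.25·485 + 147) = 0.713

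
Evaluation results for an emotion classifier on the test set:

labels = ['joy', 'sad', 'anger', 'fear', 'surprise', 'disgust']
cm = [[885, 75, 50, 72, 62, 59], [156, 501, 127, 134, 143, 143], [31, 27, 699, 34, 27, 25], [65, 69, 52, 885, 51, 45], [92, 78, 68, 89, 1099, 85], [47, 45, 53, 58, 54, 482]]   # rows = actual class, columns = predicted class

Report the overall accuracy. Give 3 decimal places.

0.683

Accuracy = trace / total = (885+501+699+885+1099+482=4551) / 6667 = 4551/6667 = 0.683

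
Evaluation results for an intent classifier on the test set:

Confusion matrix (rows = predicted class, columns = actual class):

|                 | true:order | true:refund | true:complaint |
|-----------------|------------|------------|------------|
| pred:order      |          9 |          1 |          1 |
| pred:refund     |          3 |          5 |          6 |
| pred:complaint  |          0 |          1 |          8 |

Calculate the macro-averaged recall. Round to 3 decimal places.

0.666

Per-class recall (TP/(TP+FN)):
  order: TP=9, FN=3+0=3 → 9/12 = 0.7500
  refund: TP=5, FN=1+1=2 → 5/7 = 0.7143
  complaint: TP=8, FN=1+6=7 → 8/15 = 0.5333
Macro-recall = mean = (0.7500 + 0.7143 + 0.5333) / 3 = 0.666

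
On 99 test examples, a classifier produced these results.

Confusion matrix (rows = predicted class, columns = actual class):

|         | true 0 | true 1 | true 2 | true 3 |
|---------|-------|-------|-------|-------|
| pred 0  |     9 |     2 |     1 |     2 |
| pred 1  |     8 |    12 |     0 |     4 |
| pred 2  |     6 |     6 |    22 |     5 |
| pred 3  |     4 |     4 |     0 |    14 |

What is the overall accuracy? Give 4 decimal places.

0.5758

Accuracy = trace / total = (9+12+22+14=57) / 99 = 57/99 = 0.5758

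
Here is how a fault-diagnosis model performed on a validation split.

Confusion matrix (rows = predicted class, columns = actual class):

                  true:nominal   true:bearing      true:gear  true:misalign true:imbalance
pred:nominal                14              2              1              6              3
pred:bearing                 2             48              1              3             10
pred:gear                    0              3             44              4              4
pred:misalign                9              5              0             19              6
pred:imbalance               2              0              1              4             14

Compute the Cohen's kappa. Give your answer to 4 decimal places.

Observed agreement pₒ = trace/N = 139/205 = 0.67805
Expected agreement pₑ = Σ (rowᵢ·colᵢ)/N² = (27·26 + 58·64 + 47·55 + 36·39 + 37·21)/205² = 0.21844
κ = (pₒ − pₑ)/(1 − pₑ) = (0.67805 − 0.21844)/(1 − 0.21844) = 0.5881

0.5881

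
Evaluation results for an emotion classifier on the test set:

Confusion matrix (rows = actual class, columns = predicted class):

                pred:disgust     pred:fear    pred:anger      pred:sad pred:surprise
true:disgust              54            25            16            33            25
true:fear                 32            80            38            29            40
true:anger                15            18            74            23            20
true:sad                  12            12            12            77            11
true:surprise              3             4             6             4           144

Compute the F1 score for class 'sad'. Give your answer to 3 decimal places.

0.531

F1 score = 2·TP/(2·TP+FP+FN).
sad: TP=77, FP=33+29+23+4=89, FN=12+12+12+11=47 → 154/290 = 0.5310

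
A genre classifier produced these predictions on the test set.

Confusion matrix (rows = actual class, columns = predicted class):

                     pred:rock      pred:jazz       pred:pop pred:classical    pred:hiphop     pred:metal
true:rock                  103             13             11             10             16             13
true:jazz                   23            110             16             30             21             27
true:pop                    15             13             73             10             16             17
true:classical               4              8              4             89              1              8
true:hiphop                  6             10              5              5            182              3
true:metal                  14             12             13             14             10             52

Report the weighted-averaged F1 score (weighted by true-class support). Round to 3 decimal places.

0.617

Per-class F1 score (2·TP/(2·TP+FP+FN)):
  rock: TP=103, FP=23+15+4+6+14=62, FN=13+11+10+16+13=63 → 206/331 = 0.6224
  jazz: TP=110, FP=13+13+8+10+12=56, FN=23+16+30+21+27=117 → 220/393 = 0.5598
  pop: TP=73, FP=11+16+4+5+13=49, FN=15+13+10+16+17=71 → 146/266 = 0.5489
  classical: TP=89, FP=10+30+10+5+14=69, FN=4+8+4+1+8=25 → 178/272 = 0.6544
  hiphop: TP=182, FP=16+21+16+1+10=64, FN=6+10+5+5+3=29 → 364/457 = 0.7965
  metal: TP=52, FP=13+27+17+8+3=68, FN=14+12+13+14+10=63 → 104/235 = 0.4426
Weighted-F1 score = Σ (supportᵢ/N)·F1 scoreᵢ with N=977: (166/977)·0.6224 + (227/977)·0.5598 + (144/977)·0.5489 + (114/977)·0.6544 + (211/977)·0.7965 + (115/977)·0.4426 = 0.617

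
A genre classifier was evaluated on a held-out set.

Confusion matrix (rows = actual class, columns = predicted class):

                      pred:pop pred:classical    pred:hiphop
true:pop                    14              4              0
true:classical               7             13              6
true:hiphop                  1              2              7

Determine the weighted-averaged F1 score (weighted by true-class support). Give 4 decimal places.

0.6242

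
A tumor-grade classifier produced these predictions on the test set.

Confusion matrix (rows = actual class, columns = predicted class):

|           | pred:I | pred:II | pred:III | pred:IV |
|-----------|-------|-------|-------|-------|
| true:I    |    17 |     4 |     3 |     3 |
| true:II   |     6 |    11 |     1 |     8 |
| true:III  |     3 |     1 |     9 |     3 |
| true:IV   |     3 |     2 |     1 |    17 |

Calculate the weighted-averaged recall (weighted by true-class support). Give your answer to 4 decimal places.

Per-class recall (TP/(TP+FN)):
  I: TP=17, FN=4+3+3=10 → 17/27 = 0.62963
  II: TP=11, FN=6+1+8=15 → 11/26 = 0.42308
  III: TP=9, FN=3+1+3=7 → 9/16 = 0.56250
  IV: TP=17, FN=3+2+1=6 → 17/23 = 0.73913
Weighted-recall = Σ (supportᵢ/N)·recallᵢ with N=92: (27/92)·0.62963 + (26/92)·0.42308 + (16/92)·0.56250 + (23/92)·0.73913 = 0.5870

0.5870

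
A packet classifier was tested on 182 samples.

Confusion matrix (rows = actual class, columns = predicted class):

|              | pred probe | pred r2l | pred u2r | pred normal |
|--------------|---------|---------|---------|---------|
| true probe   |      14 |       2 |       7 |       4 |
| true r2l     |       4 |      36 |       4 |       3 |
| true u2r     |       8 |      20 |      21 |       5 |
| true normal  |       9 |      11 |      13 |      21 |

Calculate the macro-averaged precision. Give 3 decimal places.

Per-class precision (TP/(TP+FP)):
  probe: TP=14, FP=4+8+9=21 → 14/35 = 0.4000
  r2l: TP=36, FP=2+20+11=33 → 36/69 = 0.5217
  u2r: TP=21, FP=7+4+13=24 → 21/45 = 0.4667
  normal: TP=21, FP=4+3+5=12 → 21/33 = 0.6364
Macro-precision = mean = (0.4000 + 0.5217 + 0.4667 + 0.6364) / 4 = 0.506

0.506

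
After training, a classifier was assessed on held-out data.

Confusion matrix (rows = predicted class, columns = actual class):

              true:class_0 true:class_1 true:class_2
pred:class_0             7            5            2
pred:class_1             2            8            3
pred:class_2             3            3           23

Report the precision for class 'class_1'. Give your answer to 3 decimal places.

0.615

Take TP from the diagonal, FP from the rest of the 'class_1' prediction marginal, FN from the rest of the 'class_1' actual marginal.
precision = TP/(TP+FP).
class_1: TP=8, FP=2+3=5 → 8/13 = 0.6154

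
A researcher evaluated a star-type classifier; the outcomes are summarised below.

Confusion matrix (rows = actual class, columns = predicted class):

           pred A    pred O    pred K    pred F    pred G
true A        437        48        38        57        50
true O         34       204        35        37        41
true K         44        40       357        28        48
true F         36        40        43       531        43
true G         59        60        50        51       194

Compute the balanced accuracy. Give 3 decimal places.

Balanced accuracy = mean of per-class recall.
  A: recall = 437/630 = 0.6937
  O: recall = 204/351 = 0.5812
  K: recall = 357/517 = 0.6905
  F: recall = 531/693 = 0.7662
  G: recall = 194/414 = 0.4686
Mean = (0.6937 + 0.5812 + 0.6905 + 0.7662 + 0.4686) / 5 = 0.640

0.640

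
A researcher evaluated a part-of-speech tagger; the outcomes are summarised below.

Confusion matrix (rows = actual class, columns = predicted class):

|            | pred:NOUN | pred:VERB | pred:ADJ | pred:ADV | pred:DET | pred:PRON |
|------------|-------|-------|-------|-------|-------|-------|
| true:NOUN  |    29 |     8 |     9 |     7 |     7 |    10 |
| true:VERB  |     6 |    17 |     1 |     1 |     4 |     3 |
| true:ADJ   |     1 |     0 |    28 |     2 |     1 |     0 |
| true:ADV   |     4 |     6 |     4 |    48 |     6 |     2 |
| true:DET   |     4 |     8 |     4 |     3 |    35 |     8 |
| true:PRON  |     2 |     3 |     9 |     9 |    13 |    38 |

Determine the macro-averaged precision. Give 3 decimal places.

0.564

Per-class precision (TP/(TP+FP)):
  NOUN: TP=29, FP=6+1+4+4+2=17 → 29/46 = 0.6304
  VERB: TP=17, FP=8+0+6+8+3=25 → 17/42 = 0.4048
  ADJ: TP=28, FP=9+1+4+4+9=27 → 28/55 = 0.5091
  ADV: TP=48, FP=7+1+2+3+9=22 → 48/70 = 0.6857
  DET: TP=35, FP=7+4+1+6+13=31 → 35/66 = 0.5303
  PRON: TP=38, FP=10+3+0+2+8=23 → 38/61 = 0.6230
Macro-precision = mean = (0.6304 + 0.4048 + 0.5091 + 0.6857 + 0.5303 + 0.6230) / 6 = 0.564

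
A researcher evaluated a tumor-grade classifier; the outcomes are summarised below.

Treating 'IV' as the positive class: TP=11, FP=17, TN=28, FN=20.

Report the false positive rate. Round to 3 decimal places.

0.378

FPR = FP/(FP+TN) = 17/(17+28) = 0.378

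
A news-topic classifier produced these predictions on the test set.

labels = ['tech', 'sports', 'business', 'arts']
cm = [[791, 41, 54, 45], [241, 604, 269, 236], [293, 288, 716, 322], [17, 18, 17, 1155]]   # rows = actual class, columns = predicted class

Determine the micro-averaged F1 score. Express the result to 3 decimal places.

0.640

Micro-averaging pools counts across classes: ΣTP=3266, ΣFP=1841, ΣFN=1841.
Micro-F1 score = 2·TP/(2·TP+FP+FN) on pooled counts = 0.640 (equals overall accuracy in single-label multiclass).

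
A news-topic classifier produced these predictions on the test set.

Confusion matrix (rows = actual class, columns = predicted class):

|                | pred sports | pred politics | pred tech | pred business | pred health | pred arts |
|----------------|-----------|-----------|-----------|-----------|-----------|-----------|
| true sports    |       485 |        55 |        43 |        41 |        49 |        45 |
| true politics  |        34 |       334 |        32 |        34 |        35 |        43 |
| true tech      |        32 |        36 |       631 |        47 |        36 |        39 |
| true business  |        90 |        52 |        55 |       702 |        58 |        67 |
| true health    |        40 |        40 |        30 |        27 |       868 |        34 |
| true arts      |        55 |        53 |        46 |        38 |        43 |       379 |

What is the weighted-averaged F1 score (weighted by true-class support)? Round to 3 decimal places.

0.719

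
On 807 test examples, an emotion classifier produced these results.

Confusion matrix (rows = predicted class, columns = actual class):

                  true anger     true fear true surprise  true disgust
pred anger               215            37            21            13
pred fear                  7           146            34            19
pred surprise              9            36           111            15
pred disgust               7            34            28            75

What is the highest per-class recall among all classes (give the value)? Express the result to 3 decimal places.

0.903

Per-class recall (TP/(TP+FN)):
  anger: TP=215, FN=7+9+7=23 → 215/238 = 0.9034
  fear: TP=146, FN=37+36+34=107 → 146/253 = 0.5771
  surprise: TP=111, FN=21+34+28=83 → 111/194 = 0.5722
  disgust: TP=75, FN=13+19+15=47 → 75/122 = 0.6148
Highest is class 'anger' with recall = 0.903.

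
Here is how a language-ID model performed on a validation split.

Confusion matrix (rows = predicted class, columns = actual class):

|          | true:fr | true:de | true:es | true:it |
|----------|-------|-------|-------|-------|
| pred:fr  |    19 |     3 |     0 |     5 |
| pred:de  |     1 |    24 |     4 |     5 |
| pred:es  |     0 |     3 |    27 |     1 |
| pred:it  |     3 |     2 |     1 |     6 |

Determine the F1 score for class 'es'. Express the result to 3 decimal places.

0.857

Treat 'es' as positive and all other classes as negative.
F1 score = 2·TP/(2·TP+FP+FN).
es: TP=27, FP=0+3+1=4, FN=0+4+1=5 → 54/63 = 0.8571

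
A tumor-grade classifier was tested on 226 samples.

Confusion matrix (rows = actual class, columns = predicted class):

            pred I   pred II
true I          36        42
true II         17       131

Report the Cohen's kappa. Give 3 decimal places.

0.375

Observed agreement pₒ = trace/N = 167/226 = 0.7389
Expected agreement pₑ = Σ (rowᵢ·colᵢ)/N² = (78·53 + 148·173)/226² = 0.5822
κ = (pₒ − pₑ)/(1 − pₑ) = (0.7389 − 0.5822)/(1 − 0.5822) = 0.375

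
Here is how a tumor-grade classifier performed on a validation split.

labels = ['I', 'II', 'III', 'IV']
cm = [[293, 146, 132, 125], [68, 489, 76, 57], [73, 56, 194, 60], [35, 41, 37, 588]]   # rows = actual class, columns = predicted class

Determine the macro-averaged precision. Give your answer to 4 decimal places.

0.6108

Per-class precision (TP/(TP+FP)):
  I: TP=293, FP=68+73+35=176 → 293/469 = 0.62473
  II: TP=489, FP=146+56+41=243 → 489/732 = 0.66803
  III: TP=194, FP=132+76+37=245 → 194/439 = 0.44191
  IV: TP=588, FP=125+57+60=242 → 588/830 = 0.70843
Macro-precision = mean = (0.62473 + 0.66803 + 0.44191 + 0.70843) / 4 = 0.6108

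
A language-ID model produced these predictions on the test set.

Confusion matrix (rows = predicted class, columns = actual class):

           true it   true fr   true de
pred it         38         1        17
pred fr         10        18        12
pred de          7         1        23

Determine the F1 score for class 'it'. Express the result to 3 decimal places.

0.685

Treat 'it' as positive and all other classes as negative.
F1 score = 2·TP/(2·TP+FP+FN).
it: TP=38, FP=1+17=18, FN=10+7=17 → 76/111 = 0.6847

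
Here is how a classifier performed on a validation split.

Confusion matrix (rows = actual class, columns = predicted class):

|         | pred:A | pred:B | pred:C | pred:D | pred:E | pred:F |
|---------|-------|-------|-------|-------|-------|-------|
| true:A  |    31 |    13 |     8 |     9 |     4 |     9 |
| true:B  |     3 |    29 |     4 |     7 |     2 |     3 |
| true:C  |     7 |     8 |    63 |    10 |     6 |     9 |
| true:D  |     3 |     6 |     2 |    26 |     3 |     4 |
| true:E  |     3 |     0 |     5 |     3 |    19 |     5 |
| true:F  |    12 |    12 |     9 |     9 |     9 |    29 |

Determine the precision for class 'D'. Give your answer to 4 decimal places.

0.4063

Take TP from the diagonal, FP from the rest of the 'D' prediction marginal, FN from the rest of the 'D' actual marginal.
precision = TP/(TP+FP).
D: TP=26, FP=9+7+10+3+9=38 → 26/64 = 0.40625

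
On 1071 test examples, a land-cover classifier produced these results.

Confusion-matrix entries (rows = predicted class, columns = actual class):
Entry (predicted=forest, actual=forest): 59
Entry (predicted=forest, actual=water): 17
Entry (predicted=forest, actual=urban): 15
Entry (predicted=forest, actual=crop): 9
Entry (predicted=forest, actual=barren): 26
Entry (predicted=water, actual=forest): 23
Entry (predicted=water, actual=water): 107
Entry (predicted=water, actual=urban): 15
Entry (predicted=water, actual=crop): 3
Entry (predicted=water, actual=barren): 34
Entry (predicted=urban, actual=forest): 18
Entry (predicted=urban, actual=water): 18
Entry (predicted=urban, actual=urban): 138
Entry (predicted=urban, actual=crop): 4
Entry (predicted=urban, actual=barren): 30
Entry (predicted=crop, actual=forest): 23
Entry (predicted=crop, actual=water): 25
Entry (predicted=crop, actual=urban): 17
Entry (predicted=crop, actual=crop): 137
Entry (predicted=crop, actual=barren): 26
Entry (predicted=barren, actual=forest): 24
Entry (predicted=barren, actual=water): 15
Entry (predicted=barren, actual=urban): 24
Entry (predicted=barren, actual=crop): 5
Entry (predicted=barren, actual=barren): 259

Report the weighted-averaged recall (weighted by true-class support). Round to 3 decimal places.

0.654

Per-class recall (TP/(TP+FN)):
  forest: TP=59, FN=23+18+23+24=88 → 59/147 = 0.4014
  water: TP=107, FN=17+18+25+15=75 → 107/182 = 0.5879
  urban: TP=138, FN=15+15+17+24=71 → 138/209 = 0.6603
  crop: TP=137, FN=9+3+4+5=21 → 137/158 = 0.8671
  barren: TP=259, FN=26+34+30+26=116 → 259/375 = 0.6907
Weighted-recall = Σ (supportᵢ/N)·recallᵢ with N=1071: (147/1071)·0.4014 + (182/1071)·0.5879 + (209/1071)·0.6603 + (158/1071)·0.8671 + (375/1071)·0.6907 = 0.654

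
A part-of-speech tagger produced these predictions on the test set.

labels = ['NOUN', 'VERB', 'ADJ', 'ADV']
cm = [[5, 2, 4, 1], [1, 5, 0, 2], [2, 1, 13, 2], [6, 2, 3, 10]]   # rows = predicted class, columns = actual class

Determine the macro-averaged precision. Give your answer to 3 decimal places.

Per-class precision (TP/(TP+FP)):
  NOUN: TP=5, FP=2+4+1=7 → 5/12 = 0.4167
  VERB: TP=5, FP=1+0+2=3 → 5/8 = 0.6250
  ADJ: TP=13, FP=2+1+2=5 → 13/18 = 0.7222
  ADV: TP=10, FP=6+2+3=11 → 10/21 = 0.4762
Macro-precision = mean = (0.4167 + 0.6250 + 0.7222 + 0.4762) / 4 = 0.560

0.560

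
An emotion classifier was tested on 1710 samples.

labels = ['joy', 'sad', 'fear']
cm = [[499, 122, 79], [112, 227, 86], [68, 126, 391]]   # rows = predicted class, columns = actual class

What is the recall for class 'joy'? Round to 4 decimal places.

Treat 'joy' as positive and all other classes as negative.
recall = TP/(TP+FN).
joy: TP=499, FN=112+68=180 → 499/679 = 0.73490

0.7349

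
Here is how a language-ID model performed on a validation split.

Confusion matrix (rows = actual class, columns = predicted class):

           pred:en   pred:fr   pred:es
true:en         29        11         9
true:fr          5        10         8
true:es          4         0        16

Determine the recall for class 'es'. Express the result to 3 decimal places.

0.800

Treat 'es' as positive and all other classes as negative.
recall = TP/(TP+FN).
es: TP=16, FN=4+0=4 → 16/20 = 0.8000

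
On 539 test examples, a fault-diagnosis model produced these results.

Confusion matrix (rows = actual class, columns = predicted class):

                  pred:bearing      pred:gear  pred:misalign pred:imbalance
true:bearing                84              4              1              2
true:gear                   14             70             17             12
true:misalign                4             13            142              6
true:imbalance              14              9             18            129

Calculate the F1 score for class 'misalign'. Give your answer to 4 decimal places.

0.8280

Take TP from the diagonal, FP from the rest of the 'misalign' prediction marginal, FN from the rest of the 'misalign' actual marginal.
F1 score = 2·TP/(2·TP+FP+FN).
misalign: TP=142, FP=1+17+18=36, FN=4+13+6=23 → 284/343 = 0.82799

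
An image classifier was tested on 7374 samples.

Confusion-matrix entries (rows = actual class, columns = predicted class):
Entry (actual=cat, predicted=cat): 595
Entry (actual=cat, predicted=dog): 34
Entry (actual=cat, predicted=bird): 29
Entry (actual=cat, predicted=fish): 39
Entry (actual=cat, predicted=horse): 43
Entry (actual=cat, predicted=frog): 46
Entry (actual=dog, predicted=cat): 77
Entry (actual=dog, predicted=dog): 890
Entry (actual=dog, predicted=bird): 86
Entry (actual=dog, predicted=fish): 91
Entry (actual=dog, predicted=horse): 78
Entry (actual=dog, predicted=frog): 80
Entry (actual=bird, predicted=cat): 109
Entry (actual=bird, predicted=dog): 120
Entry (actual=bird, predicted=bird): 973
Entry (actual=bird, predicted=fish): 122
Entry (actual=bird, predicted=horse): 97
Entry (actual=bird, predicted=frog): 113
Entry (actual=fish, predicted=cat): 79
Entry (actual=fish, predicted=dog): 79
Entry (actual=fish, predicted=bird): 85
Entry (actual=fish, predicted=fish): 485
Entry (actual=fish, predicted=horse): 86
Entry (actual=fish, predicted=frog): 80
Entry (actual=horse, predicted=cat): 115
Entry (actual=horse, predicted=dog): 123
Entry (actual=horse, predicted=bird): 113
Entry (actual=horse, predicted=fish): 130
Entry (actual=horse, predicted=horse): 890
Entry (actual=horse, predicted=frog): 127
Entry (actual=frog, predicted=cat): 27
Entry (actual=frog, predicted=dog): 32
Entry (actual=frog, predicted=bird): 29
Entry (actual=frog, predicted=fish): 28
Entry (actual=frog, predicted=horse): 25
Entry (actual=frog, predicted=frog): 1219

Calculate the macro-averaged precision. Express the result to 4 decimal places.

Per-class precision (TP/(TP+FP)):
  cat: TP=595, FP=77+109+79+115+27=407 → 595/1002 = 0.59381
  dog: TP=890, FP=34+120+79+123+32=388 → 890/1278 = 0.69640
  bird: TP=973, FP=29+86+85+113+29=342 → 973/1315 = 0.73992
  fish: TP=485, FP=39+91+122+130+28=410 → 485/895 = 0.54190
  horse: TP=890, FP=43+78+97+86+25=329 → 890/1219 = 0.73011
  frog: TP=1219, FP=46+80+113+80+127=446 → 1219/1665 = 0.73213
Macro-precision = mean = (0.59381 + 0.69640 + 0.73992 + 0.54190 + 0.73011 + 0.73213) / 6 = 0.6724

0.6724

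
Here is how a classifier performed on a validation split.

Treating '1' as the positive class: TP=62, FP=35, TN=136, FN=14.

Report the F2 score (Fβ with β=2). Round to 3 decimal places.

0.773

Fβ = (1+β²)·TP / ((1+β²)·TP + β²·FN + FP), with β²=4
= 5·62 / (5·62 + 4·14 + 35) = 0.773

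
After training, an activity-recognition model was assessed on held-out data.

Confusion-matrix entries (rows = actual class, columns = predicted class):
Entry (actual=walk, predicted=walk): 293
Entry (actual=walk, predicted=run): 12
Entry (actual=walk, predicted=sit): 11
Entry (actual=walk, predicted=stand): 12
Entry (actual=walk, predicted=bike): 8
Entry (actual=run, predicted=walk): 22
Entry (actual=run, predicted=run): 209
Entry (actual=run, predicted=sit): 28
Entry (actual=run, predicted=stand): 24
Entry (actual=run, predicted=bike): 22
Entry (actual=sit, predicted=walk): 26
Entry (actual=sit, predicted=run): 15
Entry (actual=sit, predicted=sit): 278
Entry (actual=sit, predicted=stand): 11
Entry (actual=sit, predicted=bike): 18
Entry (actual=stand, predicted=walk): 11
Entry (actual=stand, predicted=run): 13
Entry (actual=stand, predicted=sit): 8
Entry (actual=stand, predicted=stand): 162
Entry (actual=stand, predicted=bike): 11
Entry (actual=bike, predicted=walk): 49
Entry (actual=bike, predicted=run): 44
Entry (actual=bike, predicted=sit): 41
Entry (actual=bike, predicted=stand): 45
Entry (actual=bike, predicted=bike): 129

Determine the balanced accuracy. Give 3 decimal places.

Balanced accuracy = mean of per-class recall.
  walk: recall = 293/336 = 0.8720
  run: recall = 209/305 = 0.6852
  sit: recall = 278/348 = 0.7989
  stand: recall = 162/205 = 0.7902
  bike: recall = 129/308 = 0.4188
Mean = (0.8720 + 0.6852 + 0.7989 + 0.7902 + 0.4188) / 5 = 0.713

0.713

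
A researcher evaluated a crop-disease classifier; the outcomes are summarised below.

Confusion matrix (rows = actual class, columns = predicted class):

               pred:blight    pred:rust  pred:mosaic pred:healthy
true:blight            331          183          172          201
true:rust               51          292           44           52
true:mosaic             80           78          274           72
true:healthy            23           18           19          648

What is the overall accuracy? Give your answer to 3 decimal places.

0.609

Accuracy = trace / total = (331+292+274+648=1545) / 2538 = 1545/2538 = 0.609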